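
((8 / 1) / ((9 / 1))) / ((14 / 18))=8 / 7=1.14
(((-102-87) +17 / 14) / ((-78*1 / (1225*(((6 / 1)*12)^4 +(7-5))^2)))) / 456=83067029367050188075 / 17784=4670885591939394.29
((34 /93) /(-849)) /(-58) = 0.00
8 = 8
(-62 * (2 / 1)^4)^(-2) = 1 / 984064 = 0.00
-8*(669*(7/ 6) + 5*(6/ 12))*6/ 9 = -4176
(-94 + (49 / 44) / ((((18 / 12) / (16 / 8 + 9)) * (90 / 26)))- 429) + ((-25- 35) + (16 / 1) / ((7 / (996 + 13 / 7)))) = 1700.18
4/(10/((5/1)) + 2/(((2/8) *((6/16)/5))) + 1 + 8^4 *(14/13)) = 156/176309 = 0.00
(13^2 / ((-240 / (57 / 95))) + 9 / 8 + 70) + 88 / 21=629101 / 8400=74.89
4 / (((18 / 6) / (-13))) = -52 / 3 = -17.33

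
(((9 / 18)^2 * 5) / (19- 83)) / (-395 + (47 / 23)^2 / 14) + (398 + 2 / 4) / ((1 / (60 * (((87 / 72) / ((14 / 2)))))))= 10810083360485 / 2619152256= 4127.32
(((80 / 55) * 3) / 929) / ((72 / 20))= 0.00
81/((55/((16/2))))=648/55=11.78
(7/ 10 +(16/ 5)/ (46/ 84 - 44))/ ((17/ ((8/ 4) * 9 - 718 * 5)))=-20415766/ 155125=-131.61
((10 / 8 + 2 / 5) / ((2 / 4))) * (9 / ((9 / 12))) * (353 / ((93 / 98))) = 2283204 / 155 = 14730.35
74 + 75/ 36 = 913/ 12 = 76.08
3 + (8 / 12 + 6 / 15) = 4.07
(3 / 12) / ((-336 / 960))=-5 / 7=-0.71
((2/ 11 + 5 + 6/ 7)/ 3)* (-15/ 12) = -775/ 308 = -2.52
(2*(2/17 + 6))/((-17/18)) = -3744/289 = -12.96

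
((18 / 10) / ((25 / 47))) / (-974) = -0.00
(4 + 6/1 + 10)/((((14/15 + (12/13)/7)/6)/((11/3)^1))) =300300/727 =413.07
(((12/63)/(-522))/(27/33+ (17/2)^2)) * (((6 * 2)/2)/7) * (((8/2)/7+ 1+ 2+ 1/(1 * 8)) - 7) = 814/57563289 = 0.00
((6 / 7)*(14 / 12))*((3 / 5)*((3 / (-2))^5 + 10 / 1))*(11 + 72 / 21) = 3333 / 160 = 20.83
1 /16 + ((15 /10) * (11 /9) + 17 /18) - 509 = -506.16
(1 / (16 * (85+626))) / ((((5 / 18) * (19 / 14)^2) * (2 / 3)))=147 / 570380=0.00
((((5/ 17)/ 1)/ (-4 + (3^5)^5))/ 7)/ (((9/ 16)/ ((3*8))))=640/ 302482033569723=0.00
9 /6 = 3 /2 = 1.50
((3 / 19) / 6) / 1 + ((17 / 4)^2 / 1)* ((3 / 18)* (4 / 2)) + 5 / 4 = 6655 / 912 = 7.30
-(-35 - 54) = 89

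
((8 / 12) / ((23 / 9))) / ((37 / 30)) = 180 / 851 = 0.21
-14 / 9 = -1.56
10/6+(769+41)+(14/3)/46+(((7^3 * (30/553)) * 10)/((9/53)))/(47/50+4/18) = 5002142804/2850873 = 1754.60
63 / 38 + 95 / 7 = 15.23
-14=-14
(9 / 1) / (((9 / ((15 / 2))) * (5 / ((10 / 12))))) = 5 / 4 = 1.25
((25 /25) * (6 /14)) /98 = 3 /686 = 0.00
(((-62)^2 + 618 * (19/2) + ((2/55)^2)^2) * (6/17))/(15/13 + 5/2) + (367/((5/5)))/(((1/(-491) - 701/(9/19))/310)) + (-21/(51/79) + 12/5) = 40175499149383514474/48322233291303125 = 831.41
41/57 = 0.72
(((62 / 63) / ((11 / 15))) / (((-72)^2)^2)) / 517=0.00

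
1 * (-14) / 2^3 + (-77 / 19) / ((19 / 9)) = -5299 / 1444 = -3.67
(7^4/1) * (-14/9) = -33614/9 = -3734.89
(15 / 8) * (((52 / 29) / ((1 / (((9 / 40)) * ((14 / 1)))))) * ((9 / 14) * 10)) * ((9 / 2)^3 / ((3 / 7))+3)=27246375 / 1856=14680.16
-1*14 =-14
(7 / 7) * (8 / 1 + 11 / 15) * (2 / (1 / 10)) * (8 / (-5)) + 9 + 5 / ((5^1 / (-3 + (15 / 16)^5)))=-4289868127 / 15728640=-272.74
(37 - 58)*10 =-210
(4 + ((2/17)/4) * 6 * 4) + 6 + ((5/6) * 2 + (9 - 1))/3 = 2131/153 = 13.93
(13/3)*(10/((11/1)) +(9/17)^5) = 4.12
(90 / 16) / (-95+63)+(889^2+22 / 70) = 7081277401 / 8960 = 790321.14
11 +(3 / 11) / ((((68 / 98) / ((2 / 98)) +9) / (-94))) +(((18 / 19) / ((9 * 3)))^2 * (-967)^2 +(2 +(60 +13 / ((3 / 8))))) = 1933731827 / 1536777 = 1258.30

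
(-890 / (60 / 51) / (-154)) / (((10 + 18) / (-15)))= -22695 / 8624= -2.63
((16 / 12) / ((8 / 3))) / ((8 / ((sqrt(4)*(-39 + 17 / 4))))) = -139 / 32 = -4.34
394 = 394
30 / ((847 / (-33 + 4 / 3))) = -950 / 847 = -1.12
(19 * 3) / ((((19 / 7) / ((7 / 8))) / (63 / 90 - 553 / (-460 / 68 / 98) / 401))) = 280352079 / 737840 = 379.96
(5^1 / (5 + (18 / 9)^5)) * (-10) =-50 / 37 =-1.35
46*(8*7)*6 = 15456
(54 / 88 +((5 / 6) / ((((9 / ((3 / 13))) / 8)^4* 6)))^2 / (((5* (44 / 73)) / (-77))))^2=137002689091307105718055050980089 / 363838877508833111557607789152656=0.38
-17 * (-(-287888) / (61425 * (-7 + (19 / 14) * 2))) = 2447048 / 131625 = 18.59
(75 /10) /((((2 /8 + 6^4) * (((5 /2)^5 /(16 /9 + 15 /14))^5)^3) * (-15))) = -488929750576628074797886806565886143032183567018096590848 /134155143369997619458404476186725473951344249357031657154948334209620952606201171875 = -0.00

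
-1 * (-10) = 10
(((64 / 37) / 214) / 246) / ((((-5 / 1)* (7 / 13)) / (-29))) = 6032 / 17043495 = 0.00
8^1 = 8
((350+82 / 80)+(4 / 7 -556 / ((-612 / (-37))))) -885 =-24291049 / 42840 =-567.02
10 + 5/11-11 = -6/11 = -0.55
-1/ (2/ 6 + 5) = -3/ 16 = -0.19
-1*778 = -778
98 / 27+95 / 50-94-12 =-27127 / 270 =-100.47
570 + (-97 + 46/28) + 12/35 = 33249/70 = 474.99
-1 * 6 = -6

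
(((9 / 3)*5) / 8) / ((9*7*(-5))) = -1 / 168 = -0.01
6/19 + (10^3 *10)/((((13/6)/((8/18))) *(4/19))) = 7220234/741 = 9743.91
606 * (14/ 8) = 2121/ 2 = 1060.50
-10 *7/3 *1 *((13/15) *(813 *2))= -98644/3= -32881.33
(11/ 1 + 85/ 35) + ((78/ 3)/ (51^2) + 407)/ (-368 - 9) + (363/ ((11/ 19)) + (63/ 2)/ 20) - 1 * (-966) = 441199551817/ 274561560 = 1606.92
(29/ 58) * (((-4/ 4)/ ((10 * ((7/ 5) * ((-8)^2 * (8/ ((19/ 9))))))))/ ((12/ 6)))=-19/ 258048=-0.00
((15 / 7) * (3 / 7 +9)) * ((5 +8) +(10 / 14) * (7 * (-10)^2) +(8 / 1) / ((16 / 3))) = 10395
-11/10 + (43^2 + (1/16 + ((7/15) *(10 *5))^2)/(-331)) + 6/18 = 440078923/238320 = 1846.59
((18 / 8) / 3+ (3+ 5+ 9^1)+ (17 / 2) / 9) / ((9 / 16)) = 2692 / 81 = 33.23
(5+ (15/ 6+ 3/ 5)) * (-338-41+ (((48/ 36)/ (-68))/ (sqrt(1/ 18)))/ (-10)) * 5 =-30699/ 2+ 81 * sqrt(2)/ 340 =-15349.16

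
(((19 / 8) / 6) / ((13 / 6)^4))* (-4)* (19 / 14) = -19494 / 199927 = -0.10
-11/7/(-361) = 11/2527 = 0.00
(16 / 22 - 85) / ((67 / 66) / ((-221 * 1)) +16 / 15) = -2048670 / 25819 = -79.35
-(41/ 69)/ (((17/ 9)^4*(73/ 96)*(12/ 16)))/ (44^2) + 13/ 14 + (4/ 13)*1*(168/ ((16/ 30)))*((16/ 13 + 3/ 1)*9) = 148198833554480507/ 40146389357074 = 3691.46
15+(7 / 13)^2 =2584 / 169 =15.29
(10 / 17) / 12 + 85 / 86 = 2275 / 2193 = 1.04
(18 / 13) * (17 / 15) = 102 / 65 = 1.57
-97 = -97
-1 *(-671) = 671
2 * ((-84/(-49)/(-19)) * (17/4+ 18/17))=-114/119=-0.96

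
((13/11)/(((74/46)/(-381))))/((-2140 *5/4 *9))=37973/3266175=0.01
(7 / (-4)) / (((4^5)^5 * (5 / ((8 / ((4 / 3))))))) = -21 / 11258999068426240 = -0.00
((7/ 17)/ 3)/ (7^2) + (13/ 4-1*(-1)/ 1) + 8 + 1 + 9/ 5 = 107477/ 7140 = 15.05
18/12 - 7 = -5.50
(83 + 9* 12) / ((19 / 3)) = 573 / 19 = 30.16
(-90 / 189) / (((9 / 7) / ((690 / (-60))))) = 115 / 27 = 4.26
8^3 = 512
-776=-776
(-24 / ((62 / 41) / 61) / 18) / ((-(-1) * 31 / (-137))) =685274 / 2883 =237.69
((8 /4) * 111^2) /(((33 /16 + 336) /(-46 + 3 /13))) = -26065760 /7813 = -3336.20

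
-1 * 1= -1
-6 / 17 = -0.35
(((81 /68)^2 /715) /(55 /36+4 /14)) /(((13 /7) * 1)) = 2893401 /4910474140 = 0.00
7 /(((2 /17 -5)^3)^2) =168962983 /326940373369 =0.00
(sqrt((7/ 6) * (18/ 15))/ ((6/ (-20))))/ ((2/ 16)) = -16 * sqrt(35)/ 3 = -31.55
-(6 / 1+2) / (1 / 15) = -120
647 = 647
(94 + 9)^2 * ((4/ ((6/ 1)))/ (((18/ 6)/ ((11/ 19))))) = 233398/ 171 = 1364.90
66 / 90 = 11 / 15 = 0.73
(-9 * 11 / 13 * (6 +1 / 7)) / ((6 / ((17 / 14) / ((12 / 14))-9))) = 473 / 8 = 59.12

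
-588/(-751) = 588/751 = 0.78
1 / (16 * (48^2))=1 / 36864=0.00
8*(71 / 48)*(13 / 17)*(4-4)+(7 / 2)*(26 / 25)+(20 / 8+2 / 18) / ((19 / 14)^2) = 410809 / 81225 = 5.06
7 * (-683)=-4781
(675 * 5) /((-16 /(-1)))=3375 /16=210.94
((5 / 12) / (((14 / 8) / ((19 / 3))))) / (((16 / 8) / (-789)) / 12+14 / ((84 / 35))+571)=24985 / 9557548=0.00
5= 5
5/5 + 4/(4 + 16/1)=6/5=1.20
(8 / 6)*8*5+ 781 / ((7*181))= 205063 / 3801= 53.95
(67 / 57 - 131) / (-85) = 1480 / 969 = 1.53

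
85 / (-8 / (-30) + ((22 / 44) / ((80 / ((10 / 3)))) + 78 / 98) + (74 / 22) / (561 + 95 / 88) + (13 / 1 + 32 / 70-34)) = -4.37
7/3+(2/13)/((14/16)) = 2.51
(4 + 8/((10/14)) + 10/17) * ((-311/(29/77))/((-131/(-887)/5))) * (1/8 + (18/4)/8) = -156779739809/516664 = -303446.22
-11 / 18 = -0.61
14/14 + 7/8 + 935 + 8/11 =82509/88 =937.60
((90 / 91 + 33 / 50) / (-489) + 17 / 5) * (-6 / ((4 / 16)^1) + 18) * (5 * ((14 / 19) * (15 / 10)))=-22671981 / 201305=-112.63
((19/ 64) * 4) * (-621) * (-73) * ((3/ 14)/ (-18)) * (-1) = 287109/ 448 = 640.87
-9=-9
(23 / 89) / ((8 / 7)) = 161 / 712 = 0.23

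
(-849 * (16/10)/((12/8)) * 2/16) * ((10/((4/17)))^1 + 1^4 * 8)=-28583/5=-5716.60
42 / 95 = 0.44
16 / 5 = 3.20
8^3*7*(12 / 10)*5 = 21504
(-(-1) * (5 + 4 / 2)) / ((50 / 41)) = 287 / 50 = 5.74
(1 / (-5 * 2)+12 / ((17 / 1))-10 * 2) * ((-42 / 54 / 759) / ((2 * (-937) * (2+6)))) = -7693 / 5803253280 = -0.00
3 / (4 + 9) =3 / 13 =0.23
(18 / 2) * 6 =54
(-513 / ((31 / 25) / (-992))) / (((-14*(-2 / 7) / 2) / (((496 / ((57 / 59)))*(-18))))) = -1896307200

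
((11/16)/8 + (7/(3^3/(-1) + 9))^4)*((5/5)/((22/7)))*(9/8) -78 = -1280347483/16422912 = -77.96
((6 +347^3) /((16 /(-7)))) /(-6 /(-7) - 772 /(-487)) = -997042171727 /133216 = -7484402.56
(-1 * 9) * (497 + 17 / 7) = -31464 / 7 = -4494.86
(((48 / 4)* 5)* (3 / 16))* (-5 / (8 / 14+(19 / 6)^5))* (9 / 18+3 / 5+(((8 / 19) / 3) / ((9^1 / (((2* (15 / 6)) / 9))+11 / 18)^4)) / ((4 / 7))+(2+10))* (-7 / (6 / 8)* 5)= 107.80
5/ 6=0.83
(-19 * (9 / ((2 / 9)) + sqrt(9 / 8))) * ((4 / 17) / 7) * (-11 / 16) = 18.25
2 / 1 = 2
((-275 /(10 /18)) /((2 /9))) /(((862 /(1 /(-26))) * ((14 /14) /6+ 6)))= 13365 /829244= 0.02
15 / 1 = 15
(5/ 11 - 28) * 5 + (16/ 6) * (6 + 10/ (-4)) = -4237/ 33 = -128.39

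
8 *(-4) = -32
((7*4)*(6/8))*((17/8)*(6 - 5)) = 44.62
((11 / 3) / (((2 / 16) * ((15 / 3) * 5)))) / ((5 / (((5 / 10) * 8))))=352 / 375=0.94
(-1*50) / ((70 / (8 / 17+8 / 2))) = -380 / 119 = -3.19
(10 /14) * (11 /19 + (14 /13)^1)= 2045 /1729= 1.18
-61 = -61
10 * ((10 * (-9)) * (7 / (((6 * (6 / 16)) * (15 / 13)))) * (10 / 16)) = -4550 / 3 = -1516.67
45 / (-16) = -45 / 16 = -2.81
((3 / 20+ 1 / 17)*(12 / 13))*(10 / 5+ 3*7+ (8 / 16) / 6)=19667 / 4420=4.45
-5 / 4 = -1.25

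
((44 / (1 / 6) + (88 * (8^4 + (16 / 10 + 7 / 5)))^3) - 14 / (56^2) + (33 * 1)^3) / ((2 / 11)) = 258133554032751809.48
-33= -33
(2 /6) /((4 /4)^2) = 0.33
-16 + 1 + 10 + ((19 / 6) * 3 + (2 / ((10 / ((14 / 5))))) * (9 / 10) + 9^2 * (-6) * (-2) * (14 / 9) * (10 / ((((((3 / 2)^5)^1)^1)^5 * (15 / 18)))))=14964950048953 / 2615088300750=5.72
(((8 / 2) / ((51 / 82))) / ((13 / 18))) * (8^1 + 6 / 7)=122016 / 1547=78.87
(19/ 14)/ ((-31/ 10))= -95/ 217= -0.44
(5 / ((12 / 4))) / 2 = 5 / 6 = 0.83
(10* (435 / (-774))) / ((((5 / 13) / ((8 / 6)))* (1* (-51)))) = 7540 / 19737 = 0.38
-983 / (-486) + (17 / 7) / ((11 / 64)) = 604459 / 37422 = 16.15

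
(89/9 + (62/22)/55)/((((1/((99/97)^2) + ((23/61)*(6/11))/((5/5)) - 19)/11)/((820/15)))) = -4467016092/13328065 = -335.16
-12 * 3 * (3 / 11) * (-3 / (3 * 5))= 108 / 55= 1.96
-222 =-222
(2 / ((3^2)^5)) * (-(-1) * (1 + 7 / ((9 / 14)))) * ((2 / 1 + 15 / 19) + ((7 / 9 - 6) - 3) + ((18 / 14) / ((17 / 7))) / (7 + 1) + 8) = 6553001 / 6179595948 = 0.00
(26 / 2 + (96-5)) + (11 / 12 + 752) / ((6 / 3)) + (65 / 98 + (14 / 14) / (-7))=565631 / 1176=480.98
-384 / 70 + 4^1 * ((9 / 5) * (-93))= -23628 / 35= -675.09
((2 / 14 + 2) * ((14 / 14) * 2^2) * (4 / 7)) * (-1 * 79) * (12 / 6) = -37920 / 49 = -773.88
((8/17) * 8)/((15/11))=704/255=2.76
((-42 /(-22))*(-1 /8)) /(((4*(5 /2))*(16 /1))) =-0.00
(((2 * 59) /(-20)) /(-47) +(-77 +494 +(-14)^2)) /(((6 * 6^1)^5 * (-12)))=-288169 /341029232640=-0.00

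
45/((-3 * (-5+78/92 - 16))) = 230/309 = 0.74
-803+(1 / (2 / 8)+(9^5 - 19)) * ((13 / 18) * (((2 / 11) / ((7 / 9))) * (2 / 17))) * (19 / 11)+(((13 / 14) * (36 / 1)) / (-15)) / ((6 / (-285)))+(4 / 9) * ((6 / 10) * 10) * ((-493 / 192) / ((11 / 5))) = 1373747107 / 1036728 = 1325.08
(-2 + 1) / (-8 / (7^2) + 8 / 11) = -539 / 304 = -1.77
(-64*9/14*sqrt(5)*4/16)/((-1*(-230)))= -36*sqrt(5)/805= -0.10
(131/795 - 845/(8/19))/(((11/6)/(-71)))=906150067/11660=77714.41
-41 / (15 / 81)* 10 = -2214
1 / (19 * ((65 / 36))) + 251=310021 / 1235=251.03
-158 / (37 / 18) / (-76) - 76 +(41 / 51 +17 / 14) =-36626915 / 501942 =-72.97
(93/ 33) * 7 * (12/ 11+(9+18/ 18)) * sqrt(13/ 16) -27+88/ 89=-2315/ 89+13237 * sqrt(13)/ 242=171.21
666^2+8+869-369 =444064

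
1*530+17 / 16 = 531.06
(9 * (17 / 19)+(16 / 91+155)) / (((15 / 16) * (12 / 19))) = 125432 / 455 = 275.67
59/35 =1.69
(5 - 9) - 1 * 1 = -5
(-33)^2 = 1089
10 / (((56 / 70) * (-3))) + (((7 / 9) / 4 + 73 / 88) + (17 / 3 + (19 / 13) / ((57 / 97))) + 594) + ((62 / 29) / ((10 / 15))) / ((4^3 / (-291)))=1396011127 / 2388672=584.43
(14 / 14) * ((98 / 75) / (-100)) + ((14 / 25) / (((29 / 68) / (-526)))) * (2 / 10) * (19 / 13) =-285447113 / 1413750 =-201.91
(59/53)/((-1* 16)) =-59/848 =-0.07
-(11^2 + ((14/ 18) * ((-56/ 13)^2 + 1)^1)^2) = -815154586/ 2313441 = -352.36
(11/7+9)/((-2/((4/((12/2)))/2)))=-1.76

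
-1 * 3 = -3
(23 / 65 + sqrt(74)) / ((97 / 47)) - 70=-440269 / 6305 + 47 *sqrt(74) / 97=-65.66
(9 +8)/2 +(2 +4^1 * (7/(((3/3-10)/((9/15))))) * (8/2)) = 91/30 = 3.03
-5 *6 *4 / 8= -15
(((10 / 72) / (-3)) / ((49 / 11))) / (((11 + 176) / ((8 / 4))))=-5 / 44982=-0.00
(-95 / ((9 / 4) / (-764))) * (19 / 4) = 153224.44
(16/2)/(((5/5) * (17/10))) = 80/17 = 4.71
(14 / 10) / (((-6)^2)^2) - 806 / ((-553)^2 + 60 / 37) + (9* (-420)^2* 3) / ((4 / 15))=1309552482333678391 / 73321154640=17860500.00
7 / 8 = 0.88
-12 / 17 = -0.71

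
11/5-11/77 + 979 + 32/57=1958329/1995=981.62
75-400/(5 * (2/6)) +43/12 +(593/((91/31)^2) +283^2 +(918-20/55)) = 88446486125/1093092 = 80914.04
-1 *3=-3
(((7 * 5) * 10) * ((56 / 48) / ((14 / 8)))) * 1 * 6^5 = 1814400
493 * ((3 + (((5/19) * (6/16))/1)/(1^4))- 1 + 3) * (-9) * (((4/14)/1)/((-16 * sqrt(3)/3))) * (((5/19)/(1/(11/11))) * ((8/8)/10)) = 3438675 * sqrt(3)/323456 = 18.41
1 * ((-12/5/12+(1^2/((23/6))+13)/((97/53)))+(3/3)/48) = 3783667/535440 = 7.07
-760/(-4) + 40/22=2110/11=191.82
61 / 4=15.25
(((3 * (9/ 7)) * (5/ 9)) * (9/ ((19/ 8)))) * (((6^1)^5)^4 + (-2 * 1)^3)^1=564093016466857920/ 19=29689106129834627.37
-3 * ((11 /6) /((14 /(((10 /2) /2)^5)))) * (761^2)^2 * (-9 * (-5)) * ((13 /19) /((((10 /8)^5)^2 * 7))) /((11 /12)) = -3857408902987481088 /581875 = -6629274161954.85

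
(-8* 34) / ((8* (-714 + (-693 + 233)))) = 17 / 587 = 0.03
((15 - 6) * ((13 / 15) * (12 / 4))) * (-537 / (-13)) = 4833 / 5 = 966.60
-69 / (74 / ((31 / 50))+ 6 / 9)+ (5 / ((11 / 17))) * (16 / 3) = 14968559 / 368346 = 40.64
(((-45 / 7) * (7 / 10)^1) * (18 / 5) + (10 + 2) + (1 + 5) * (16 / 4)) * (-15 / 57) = -99 / 19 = -5.21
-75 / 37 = -2.03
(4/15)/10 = 2/75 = 0.03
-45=-45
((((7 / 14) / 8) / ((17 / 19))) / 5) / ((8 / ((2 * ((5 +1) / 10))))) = 57 / 27200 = 0.00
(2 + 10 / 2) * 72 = 504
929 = 929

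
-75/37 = -2.03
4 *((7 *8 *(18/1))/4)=1008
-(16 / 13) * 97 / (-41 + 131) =-776 / 585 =-1.33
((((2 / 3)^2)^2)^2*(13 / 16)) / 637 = 16 / 321489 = 0.00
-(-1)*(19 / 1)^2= 361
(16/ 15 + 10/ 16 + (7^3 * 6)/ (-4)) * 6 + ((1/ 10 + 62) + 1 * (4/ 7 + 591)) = -67849/ 28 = -2423.18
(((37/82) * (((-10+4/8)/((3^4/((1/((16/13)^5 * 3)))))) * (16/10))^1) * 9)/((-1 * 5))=261018979/14509670400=0.02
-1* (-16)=16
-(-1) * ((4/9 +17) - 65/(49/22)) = -11.74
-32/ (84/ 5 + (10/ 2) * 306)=-80/ 3867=-0.02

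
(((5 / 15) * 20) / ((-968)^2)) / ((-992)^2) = 5 / 691568689152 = 0.00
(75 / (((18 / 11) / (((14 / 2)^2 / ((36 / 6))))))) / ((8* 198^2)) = 1225 / 1026432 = 0.00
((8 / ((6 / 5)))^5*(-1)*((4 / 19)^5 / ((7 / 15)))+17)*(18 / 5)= 19.19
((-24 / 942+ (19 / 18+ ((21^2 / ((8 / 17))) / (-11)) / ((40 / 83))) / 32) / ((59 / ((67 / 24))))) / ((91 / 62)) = -20040667681 / 112685506560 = -0.18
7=7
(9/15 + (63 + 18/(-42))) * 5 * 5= 11055/7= 1579.29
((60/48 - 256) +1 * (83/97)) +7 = -95795/388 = -246.89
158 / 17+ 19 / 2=18.79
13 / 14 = 0.93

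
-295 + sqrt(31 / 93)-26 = -321 + sqrt(3) / 3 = -320.42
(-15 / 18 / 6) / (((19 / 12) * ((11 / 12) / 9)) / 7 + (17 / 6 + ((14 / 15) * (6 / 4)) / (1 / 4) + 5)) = -6300 / 610381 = -0.01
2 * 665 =1330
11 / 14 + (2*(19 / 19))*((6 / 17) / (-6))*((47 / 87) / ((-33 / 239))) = 851401 / 683298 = 1.25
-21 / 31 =-0.68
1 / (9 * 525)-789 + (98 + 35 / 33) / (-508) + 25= -20177264287 / 26403300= -764.19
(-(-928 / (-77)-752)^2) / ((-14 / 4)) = 6492529152 / 41503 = 156435.18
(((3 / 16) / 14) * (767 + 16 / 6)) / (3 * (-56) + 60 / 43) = -0.06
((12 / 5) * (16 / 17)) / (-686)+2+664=19417134 / 29155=666.00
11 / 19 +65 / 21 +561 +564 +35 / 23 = 10371808 / 9177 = 1130.20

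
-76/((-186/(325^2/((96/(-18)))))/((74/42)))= -74254375/5208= -14257.75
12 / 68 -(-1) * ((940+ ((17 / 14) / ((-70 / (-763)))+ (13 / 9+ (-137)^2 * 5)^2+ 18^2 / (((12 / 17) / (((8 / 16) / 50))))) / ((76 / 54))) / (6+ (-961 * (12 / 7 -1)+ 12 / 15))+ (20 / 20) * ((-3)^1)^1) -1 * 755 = -4244958414070843 / 460992060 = -9208311.34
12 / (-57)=-4 / 19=-0.21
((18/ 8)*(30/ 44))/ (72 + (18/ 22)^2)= 165/ 7816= 0.02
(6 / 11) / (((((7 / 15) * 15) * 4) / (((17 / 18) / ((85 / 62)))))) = 31 / 2310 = 0.01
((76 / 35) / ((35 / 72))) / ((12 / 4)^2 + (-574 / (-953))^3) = 4736142824544 / 9774064075825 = 0.48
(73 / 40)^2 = 5329 / 1600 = 3.33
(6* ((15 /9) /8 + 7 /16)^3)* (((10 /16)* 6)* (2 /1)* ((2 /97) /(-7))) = -148955 /4171776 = -0.04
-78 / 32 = -39 / 16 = -2.44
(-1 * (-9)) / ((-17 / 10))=-90 / 17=-5.29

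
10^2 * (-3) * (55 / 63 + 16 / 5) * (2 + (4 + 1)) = -25660 / 3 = -8553.33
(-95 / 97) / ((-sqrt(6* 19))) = 0.09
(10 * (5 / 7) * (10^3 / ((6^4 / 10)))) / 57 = 31250 / 32319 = 0.97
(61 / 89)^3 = 226981 / 704969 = 0.32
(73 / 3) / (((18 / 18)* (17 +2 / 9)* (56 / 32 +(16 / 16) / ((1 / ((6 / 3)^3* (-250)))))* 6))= -146 / 1238915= -0.00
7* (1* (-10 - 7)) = -119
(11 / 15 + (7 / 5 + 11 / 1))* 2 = 394 / 15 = 26.27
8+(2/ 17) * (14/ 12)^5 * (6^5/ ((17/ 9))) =304838/ 289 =1054.80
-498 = -498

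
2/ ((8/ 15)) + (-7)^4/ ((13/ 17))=163463/ 52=3143.52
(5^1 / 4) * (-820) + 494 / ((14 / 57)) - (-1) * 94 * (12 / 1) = 14800 / 7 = 2114.29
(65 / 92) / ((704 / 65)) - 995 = -64439935 / 64768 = -994.93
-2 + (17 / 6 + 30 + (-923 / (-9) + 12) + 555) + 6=12715 / 18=706.39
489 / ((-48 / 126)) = -1283.62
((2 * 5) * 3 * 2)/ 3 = 20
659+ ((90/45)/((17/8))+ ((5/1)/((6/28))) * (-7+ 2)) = 27707/51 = 543.27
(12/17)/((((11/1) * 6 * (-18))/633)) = -211/561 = -0.38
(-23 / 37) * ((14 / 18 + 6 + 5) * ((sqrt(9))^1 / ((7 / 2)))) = -4876 / 777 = -6.28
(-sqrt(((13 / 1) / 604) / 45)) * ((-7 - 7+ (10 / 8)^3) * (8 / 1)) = 257 * sqrt(9815) / 12080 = 2.11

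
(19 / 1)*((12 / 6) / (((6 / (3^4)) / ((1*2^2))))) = 2052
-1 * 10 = -10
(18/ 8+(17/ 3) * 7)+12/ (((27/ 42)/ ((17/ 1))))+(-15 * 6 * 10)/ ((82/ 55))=-40083/ 164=-244.41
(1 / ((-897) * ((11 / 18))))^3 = -216 / 35578826569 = -0.00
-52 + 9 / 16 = -823 / 16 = -51.44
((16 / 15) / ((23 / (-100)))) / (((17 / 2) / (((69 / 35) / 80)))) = -8 / 595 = -0.01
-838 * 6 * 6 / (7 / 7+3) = -7542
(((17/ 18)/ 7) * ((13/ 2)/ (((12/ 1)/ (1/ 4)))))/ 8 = 221/ 96768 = 0.00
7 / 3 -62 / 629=4217 / 1887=2.23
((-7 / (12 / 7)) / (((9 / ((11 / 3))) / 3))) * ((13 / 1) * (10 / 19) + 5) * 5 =-67375 / 228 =-295.50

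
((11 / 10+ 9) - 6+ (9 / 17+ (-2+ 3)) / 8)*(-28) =-120.15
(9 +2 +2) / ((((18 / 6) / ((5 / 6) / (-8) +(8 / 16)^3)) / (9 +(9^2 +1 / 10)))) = 11713 / 1440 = 8.13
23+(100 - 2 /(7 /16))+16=941 /7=134.43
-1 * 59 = -59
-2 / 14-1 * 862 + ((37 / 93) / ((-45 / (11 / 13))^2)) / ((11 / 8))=-192075469583 / 222788475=-862.14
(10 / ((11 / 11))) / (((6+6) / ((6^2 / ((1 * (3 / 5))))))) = 50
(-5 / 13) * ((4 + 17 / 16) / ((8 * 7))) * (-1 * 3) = 0.10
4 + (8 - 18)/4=1.50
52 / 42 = 26 / 21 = 1.24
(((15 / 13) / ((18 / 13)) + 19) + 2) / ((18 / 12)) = 131 / 9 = 14.56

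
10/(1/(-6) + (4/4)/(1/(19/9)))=36/7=5.14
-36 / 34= -18 / 17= -1.06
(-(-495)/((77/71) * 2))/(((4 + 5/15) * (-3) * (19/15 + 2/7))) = -47925/4238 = -11.31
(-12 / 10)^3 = -216 / 125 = -1.73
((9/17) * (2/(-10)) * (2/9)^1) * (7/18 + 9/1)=-169/765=-0.22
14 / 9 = 1.56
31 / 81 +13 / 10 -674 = -544577 / 810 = -672.32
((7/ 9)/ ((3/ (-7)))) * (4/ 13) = -196/ 351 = -0.56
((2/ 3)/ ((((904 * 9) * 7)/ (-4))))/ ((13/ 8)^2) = -64/ 3609333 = -0.00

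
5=5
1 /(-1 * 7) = -1 /7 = -0.14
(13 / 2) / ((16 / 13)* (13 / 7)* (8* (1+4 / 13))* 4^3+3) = 1183 / 279074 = 0.00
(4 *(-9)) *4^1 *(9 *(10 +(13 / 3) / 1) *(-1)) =18576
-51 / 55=-0.93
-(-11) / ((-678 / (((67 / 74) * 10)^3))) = -413549125 / 34342734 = -12.04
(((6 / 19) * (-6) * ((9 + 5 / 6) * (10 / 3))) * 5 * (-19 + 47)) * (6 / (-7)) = 141600 / 19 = 7452.63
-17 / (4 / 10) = -85 / 2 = -42.50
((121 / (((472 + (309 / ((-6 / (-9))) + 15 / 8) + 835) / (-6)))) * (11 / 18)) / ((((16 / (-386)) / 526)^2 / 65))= -2620116935.23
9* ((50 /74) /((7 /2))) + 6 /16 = 4377 /2072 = 2.11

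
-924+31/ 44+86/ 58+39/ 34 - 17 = -937.67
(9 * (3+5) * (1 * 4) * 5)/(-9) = -160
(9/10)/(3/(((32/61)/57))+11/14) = 1008/365965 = 0.00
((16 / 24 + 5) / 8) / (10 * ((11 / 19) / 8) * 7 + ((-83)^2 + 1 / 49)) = 15827 / 154041462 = 0.00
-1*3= -3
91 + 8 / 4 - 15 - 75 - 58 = -55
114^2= 12996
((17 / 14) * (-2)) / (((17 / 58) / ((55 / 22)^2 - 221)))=24911 / 14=1779.36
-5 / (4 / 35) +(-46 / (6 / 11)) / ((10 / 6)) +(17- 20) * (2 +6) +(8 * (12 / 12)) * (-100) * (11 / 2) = -90367 / 20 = -4518.35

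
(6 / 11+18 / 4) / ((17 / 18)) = 999 / 187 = 5.34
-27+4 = -23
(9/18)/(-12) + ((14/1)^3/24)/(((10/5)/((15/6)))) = 1143/8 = 142.88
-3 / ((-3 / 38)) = 38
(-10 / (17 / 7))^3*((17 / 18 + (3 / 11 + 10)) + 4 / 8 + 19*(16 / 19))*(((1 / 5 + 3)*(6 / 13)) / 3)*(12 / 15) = -4818903040 / 6323031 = -762.12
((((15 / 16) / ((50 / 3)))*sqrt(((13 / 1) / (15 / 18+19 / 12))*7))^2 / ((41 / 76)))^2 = 176523501609 / 3619125760000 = 0.05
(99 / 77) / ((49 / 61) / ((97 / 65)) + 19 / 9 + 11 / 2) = 958554 / 6075713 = 0.16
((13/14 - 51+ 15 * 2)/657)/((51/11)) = -3091/469098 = -0.01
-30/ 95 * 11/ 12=-11/ 38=-0.29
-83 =-83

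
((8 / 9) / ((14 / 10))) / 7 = 40 / 441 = 0.09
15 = 15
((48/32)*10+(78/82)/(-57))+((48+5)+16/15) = 806849/11685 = 69.05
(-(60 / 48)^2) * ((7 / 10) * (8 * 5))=-175 / 4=-43.75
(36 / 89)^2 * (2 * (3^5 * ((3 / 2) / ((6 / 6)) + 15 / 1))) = 10392624 / 7921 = 1312.03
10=10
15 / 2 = 7.50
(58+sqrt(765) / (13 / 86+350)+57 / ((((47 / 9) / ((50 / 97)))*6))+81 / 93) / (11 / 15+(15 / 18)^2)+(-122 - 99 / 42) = -41935019773 / 508501742+46440*sqrt(85) / 7739041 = -82.41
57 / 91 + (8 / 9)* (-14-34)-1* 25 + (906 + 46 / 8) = 922423 / 1092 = 844.71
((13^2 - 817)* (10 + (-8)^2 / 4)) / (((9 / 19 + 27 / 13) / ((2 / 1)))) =-462384 / 35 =-13210.97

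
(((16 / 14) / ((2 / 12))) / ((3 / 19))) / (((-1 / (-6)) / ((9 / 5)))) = 16416 / 35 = 469.03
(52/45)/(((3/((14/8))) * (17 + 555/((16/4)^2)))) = 1456/111645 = 0.01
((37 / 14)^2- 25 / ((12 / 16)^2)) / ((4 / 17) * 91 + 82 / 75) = -28083575 / 16872072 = -1.66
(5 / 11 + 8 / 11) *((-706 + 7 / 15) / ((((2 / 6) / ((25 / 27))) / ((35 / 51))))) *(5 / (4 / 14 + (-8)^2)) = -33706855 / 272646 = -123.63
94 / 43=2.19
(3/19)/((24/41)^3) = 68921/87552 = 0.79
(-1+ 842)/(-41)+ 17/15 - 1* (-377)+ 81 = 269752/615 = 438.62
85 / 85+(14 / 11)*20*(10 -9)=291 / 11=26.45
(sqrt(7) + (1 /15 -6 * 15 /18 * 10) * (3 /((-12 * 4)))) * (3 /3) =sqrt(7) + 749 /240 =5.77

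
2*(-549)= -1098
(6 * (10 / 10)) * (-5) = -30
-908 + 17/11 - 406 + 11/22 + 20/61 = -1760203/1342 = -1311.63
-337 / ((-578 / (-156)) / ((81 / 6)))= -354861 / 289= -1227.89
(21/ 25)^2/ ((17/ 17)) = 441/ 625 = 0.71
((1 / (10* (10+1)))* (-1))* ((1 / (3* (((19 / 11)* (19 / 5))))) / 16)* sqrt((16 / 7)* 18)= -sqrt(14) / 20216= -0.00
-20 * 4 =-80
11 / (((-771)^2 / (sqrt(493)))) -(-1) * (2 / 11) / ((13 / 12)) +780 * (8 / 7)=11 * sqrt(493) / 594441 +892488 / 1001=891.60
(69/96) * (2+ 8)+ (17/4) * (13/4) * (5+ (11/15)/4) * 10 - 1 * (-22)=71533/96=745.14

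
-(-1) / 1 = 1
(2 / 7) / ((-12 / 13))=-13 / 42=-0.31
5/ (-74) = -5/ 74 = -0.07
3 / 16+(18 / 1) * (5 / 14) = 741 / 112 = 6.62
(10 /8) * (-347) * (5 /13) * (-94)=15681.73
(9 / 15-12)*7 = -399 / 5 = -79.80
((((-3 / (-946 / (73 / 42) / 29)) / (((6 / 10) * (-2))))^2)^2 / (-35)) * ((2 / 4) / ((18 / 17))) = -42681764622032125 / 10048060252926126047232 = -0.00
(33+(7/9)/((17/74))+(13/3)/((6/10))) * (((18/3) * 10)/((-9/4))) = -177920/153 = -1162.88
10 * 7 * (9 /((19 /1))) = 630 /19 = 33.16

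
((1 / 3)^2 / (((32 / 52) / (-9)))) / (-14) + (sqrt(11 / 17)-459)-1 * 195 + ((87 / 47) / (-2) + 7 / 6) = -10322327 / 15792 + sqrt(187) / 17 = -652.84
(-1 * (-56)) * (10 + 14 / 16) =609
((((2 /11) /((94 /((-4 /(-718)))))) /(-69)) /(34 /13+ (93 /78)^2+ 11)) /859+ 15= 1677358478595823 /111823898573145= 15.00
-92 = -92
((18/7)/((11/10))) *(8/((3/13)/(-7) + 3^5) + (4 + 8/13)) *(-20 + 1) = -152311296/737737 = -206.46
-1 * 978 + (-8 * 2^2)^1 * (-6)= -786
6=6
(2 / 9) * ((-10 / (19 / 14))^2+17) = 17158 / 1083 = 15.84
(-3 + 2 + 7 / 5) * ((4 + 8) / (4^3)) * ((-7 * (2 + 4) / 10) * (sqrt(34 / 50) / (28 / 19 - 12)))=1197 * sqrt(17) / 200000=0.02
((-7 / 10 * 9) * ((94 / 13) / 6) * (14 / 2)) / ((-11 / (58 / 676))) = 200361 / 483340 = 0.41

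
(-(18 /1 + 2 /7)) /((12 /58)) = -1856 /21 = -88.38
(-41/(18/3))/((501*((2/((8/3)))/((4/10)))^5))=-671744/1141340625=-0.00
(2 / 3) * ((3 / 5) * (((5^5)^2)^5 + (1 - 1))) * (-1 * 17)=-603961325396085157990455627441406250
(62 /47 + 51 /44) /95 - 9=-352603 /39292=-8.97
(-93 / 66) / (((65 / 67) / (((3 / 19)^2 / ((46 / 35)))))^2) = -552322071 / 1025272839448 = -0.00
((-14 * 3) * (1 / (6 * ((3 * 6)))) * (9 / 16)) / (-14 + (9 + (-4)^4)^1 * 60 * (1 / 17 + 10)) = -119 / 86997184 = -0.00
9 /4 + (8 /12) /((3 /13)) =185 /36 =5.14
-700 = -700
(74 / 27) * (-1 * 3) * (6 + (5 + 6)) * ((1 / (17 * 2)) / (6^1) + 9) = -67969 / 54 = -1258.69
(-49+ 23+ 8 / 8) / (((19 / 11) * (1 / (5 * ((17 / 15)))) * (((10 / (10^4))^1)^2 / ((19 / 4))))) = -1168750000 / 3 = -389583333.33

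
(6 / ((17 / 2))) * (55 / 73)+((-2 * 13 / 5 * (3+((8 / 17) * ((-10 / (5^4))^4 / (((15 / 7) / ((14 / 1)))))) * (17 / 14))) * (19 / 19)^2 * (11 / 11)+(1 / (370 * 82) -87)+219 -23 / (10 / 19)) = 10097613395128721777 / 137885522460937500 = 73.23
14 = 14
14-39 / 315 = 1457 / 105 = 13.88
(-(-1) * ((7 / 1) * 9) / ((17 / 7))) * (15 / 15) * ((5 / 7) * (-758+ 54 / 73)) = -14031.59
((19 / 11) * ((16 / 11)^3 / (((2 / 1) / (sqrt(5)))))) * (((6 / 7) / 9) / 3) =0.19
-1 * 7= -7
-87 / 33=-29 / 11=-2.64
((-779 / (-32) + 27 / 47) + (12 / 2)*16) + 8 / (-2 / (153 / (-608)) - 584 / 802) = 20322927659 / 166545440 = 122.03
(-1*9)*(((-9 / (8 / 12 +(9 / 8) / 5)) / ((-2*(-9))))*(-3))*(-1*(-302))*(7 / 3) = -1141560 / 107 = -10668.79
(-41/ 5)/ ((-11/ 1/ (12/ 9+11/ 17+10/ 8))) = 27019/ 11220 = 2.41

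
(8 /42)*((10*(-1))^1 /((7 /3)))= -40 /49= -0.82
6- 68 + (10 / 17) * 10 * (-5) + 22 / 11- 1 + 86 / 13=-18519 / 221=-83.80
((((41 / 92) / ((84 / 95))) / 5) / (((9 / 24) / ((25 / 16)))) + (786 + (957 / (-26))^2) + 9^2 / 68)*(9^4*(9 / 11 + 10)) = 208058567864787 / 1368224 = 152064696.91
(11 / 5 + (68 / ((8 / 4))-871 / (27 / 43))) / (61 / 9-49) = 91189 / 2850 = 32.00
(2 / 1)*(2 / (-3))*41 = -164 / 3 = -54.67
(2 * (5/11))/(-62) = -0.01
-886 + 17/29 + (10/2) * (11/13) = -332206/377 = -881.18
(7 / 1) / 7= 1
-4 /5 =-0.80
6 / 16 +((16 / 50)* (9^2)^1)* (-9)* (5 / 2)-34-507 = -44953 / 40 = -1123.82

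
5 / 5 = 1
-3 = -3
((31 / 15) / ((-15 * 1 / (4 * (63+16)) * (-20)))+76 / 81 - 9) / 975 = -59584 / 9871875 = -0.01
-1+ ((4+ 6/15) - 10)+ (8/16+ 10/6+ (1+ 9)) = 167/30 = 5.57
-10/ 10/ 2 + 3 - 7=-9/ 2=-4.50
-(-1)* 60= 60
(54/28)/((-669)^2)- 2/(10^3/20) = -696131/17405150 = -0.04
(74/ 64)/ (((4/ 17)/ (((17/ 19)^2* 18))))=1636029/ 23104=70.81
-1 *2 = -2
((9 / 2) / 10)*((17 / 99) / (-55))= -17 / 12100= -0.00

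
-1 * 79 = -79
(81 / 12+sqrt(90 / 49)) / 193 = 3 * sqrt(10) / 1351+27 / 772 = 0.04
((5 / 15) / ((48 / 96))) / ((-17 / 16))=-32 / 51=-0.63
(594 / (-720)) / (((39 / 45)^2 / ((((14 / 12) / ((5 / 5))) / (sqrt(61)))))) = -3465 *sqrt(61) / 164944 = -0.16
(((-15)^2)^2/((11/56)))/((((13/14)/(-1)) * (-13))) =39690000/1859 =21350.19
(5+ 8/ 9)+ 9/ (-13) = 608/ 117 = 5.20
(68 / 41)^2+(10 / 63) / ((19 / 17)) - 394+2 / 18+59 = -222676108 / 670719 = -332.00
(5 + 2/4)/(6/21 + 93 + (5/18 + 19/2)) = 693/12986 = 0.05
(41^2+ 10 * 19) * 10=18710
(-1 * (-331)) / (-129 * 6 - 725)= -0.22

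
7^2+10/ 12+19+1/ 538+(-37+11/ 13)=342860/ 10491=32.68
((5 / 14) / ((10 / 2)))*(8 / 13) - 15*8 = -10916 / 91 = -119.96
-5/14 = -0.36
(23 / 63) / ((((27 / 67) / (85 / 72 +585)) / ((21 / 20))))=13007581 / 23328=557.60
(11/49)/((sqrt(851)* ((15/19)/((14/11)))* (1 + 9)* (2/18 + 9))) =57* sqrt(851)/12211850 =0.00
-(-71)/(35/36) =2556/35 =73.03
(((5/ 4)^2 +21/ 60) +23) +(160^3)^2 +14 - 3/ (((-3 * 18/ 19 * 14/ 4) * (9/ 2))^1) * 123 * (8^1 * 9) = 28185722881062493/ 1680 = 16777216000632.44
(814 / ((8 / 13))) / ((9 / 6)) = 881.83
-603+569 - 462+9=-487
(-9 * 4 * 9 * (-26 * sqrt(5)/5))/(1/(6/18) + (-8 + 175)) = 4212 * sqrt(5)/425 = 22.16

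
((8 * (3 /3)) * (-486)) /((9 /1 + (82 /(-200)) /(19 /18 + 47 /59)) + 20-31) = 382384800 /218471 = 1750.28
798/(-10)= -399/5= -79.80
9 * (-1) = -9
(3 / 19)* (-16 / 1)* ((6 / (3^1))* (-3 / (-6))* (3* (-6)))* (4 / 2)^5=27648 / 19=1455.16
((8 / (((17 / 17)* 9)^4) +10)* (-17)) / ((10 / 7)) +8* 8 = -55.01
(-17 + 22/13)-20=-459/13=-35.31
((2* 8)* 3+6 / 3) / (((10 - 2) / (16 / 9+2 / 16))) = 11.89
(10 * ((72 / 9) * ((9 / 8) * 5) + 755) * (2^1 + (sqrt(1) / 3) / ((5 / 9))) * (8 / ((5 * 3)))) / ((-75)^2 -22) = 2560 / 1293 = 1.98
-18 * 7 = -126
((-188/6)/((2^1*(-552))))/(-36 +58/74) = -1739/2157768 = -0.00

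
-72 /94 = -36 /47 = -0.77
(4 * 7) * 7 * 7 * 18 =24696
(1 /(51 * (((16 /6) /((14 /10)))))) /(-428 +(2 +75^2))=7 /3535320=0.00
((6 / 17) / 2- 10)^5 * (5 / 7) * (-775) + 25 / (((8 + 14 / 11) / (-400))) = 1509962177096375 / 29816997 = 50640987.66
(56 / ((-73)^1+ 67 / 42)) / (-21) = 112 / 2999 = 0.04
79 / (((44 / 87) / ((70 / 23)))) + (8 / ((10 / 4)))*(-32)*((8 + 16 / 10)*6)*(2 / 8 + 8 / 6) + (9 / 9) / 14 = -392427187 / 44275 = -8863.40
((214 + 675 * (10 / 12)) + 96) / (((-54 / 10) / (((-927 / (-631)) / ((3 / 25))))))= -22466875 / 11358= -1978.07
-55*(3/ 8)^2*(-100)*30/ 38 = 185625/ 304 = 610.61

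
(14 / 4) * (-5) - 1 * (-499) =963 / 2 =481.50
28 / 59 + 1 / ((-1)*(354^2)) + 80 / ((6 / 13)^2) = 47122591 / 125316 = 376.03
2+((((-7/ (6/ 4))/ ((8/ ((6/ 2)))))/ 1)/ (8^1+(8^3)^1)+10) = 24953/ 2080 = 12.00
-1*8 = -8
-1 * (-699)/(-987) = -233/329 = -0.71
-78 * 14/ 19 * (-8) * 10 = 87360/ 19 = 4597.89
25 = 25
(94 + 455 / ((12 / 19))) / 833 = 9773 / 9996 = 0.98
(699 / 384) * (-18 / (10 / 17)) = -35649 / 640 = -55.70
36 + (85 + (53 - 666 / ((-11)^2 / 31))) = 408 / 121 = 3.37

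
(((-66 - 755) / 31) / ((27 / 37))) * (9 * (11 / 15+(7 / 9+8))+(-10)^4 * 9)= -13682651356 / 4185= -3269450.74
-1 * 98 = -98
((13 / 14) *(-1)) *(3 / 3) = -13 / 14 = -0.93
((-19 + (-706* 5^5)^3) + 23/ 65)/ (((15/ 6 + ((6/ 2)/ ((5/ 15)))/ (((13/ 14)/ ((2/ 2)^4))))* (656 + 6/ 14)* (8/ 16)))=-2683618480255378.06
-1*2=-2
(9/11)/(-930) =-3/3410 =-0.00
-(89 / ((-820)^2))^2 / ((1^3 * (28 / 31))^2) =-7612081 / 354463459840000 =-0.00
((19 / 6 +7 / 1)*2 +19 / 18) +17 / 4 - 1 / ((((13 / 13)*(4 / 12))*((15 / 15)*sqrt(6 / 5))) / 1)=923 / 36 - sqrt(30) / 2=22.90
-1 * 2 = -2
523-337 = 186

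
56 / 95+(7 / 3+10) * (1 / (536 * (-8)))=716869 / 1222080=0.59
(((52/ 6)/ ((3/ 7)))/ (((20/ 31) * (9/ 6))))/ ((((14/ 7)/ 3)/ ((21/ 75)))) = 19747/ 2250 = 8.78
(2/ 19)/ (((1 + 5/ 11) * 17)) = 11/ 2584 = 0.00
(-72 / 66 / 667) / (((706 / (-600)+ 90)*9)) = -400 / 195509039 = -0.00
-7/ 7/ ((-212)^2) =-1/ 44944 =-0.00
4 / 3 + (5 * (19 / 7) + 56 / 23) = 8375 / 483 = 17.34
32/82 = 16/41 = 0.39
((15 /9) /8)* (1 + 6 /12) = 0.31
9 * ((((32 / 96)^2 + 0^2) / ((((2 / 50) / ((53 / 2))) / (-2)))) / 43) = -1325 / 43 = -30.81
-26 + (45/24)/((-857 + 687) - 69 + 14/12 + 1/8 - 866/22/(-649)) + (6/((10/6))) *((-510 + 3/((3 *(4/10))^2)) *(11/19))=-1678188215335/1547268914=-1084.61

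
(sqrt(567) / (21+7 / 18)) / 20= 0.06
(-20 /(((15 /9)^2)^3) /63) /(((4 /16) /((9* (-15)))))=34992 /4375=8.00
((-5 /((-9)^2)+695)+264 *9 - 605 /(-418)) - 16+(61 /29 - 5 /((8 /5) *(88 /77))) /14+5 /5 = 122261141767 /39989376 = 3057.34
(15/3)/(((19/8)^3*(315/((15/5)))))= 512/144039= 0.00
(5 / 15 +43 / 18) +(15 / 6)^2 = 323 / 36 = 8.97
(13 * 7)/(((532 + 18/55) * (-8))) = -5005/234224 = -0.02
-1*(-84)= 84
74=74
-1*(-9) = 9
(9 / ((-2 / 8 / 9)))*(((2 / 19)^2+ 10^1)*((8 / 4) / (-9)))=260208 / 361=720.80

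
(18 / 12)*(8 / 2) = 6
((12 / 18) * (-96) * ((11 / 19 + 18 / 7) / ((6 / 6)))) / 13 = -26816 / 1729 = -15.51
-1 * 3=-3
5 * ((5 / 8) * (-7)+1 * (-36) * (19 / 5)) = -5647 / 8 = -705.88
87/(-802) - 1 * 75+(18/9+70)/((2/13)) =315099/802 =392.89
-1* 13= -13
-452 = -452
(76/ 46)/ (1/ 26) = 988/ 23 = 42.96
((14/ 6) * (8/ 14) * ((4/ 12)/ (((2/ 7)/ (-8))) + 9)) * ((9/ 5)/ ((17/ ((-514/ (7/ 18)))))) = 37008/ 595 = 62.20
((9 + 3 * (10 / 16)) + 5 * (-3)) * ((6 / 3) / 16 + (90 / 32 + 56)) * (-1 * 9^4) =204171759 / 128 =1595091.87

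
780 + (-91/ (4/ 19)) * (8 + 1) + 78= -12129/ 4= -3032.25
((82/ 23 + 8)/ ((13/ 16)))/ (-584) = -532/ 21827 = -0.02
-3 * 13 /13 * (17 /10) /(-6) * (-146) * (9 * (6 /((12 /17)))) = -189873 /20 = -9493.65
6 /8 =0.75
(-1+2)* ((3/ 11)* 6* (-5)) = -90/ 11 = -8.18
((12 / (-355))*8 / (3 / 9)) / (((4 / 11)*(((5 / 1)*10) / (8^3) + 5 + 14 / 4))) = -0.26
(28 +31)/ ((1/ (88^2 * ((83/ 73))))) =37922368/ 73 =519484.49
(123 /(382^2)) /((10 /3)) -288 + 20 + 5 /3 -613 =-879.33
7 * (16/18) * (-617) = -34552/9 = -3839.11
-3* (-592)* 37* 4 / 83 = 262848 / 83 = 3166.84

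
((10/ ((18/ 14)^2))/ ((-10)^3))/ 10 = -49/ 81000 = -0.00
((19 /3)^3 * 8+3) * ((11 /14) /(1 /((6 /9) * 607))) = 647127.30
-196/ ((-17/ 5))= 57.65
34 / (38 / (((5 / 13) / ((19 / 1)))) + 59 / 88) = 14960 / 826263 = 0.02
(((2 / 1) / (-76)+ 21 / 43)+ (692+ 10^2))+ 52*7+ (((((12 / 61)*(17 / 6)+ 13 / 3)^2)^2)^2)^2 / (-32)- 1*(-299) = -138481077096829289783544465940349819071001060181025 / 41360851452114528911185589064149399352864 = -3348119592.20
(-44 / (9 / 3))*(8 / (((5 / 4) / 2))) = -2816 / 15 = -187.73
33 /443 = 0.07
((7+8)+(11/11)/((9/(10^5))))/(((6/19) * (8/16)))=1902565/27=70465.37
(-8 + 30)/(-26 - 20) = -11/23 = -0.48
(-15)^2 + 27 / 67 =15102 / 67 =225.40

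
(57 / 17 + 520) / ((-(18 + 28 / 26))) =-3731 / 136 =-27.43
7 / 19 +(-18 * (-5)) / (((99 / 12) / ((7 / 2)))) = 8057 / 209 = 38.55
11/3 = 3.67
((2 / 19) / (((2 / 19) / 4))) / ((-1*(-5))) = 4 / 5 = 0.80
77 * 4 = 308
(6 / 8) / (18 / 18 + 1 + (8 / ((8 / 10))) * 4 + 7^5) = 3 / 67396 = 0.00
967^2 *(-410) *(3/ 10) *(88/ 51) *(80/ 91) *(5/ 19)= -1349520444800/ 29393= -45912987.61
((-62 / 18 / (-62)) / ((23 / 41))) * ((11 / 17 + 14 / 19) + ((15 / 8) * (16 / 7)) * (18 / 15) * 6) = 996259 / 312018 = 3.19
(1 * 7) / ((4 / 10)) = 17.50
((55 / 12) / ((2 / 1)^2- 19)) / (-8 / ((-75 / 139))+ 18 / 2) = -0.01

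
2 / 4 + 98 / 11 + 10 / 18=1973 / 198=9.96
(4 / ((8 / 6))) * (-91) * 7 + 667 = -1244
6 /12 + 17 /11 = 45 /22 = 2.05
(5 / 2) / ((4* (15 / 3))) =1 / 8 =0.12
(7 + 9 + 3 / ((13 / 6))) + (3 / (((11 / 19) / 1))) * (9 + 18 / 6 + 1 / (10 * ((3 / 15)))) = 23497 / 286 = 82.16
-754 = -754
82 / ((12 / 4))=82 / 3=27.33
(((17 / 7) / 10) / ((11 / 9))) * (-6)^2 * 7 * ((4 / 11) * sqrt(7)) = 11016 * sqrt(7) / 605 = 48.17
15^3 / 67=3375 / 67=50.37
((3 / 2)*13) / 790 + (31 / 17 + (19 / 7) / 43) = 15452883 / 8084860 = 1.91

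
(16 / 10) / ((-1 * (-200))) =1 / 125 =0.01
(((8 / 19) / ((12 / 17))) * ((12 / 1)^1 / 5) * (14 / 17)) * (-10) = -224 / 19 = -11.79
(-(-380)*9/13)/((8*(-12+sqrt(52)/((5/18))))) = 7125/9568+4275*sqrt(13)/9568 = 2.36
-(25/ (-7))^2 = -625/ 49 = -12.76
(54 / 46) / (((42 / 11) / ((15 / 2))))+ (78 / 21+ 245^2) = 38659977 / 644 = 60031.02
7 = 7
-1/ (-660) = 1/ 660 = 0.00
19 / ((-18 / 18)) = -19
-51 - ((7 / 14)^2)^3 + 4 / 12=-9731 / 192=-50.68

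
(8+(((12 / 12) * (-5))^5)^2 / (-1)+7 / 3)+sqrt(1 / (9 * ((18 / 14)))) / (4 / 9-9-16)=-29296844 / 3-sqrt(7) / 221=-9765614.68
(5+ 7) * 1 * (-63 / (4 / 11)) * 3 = -6237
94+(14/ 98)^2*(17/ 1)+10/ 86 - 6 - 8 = 169536/ 2107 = 80.46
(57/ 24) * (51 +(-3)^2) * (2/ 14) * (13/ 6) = 1235/ 28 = 44.11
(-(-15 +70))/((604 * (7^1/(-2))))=55/2114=0.03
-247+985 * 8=7633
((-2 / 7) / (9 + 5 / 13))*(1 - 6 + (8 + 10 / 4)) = -143 / 854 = -0.17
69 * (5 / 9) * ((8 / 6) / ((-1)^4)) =460 / 9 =51.11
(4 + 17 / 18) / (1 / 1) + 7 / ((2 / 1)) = 76 / 9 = 8.44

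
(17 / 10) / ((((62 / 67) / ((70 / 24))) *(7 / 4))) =1139 / 372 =3.06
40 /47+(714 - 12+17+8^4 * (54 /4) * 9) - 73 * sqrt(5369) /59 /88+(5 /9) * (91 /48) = 10119207097 /20304 - 73 * sqrt(5369) /5192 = 498383.87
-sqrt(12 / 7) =-2 * sqrt(21) / 7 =-1.31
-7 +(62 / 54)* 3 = -32 / 9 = -3.56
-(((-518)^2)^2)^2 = -5183678737521468088576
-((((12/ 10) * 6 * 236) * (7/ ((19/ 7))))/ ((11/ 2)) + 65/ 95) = -833323/ 1045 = -797.44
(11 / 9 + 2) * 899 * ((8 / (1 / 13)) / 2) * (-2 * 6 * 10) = -54227680 / 3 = -18075893.33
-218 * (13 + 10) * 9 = -45126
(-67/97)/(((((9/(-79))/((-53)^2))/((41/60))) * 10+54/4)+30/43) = -52424698462/1077536350587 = -0.05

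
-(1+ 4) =-5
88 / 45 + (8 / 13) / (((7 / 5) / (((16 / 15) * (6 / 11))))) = 99608 / 45045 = 2.21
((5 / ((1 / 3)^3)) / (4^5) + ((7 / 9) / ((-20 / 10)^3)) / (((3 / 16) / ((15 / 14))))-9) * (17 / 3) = -1476433 / 27648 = -53.40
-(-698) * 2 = 1396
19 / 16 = 1.19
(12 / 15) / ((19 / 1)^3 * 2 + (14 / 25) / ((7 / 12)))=10 / 171487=0.00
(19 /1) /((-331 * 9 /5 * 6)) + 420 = 7506985 /17874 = 419.99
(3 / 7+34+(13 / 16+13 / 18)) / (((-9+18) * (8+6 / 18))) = 36251 / 75600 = 0.48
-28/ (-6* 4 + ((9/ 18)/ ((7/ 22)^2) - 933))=1372/ 46651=0.03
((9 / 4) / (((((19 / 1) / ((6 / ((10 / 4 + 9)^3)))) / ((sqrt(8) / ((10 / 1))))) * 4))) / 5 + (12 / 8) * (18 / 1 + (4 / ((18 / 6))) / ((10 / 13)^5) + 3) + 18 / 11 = 27 * sqrt(2) / 5779325 + 22309223 / 550000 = 40.56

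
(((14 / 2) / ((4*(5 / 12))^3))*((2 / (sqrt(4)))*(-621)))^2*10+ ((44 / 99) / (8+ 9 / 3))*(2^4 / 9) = 8816308.65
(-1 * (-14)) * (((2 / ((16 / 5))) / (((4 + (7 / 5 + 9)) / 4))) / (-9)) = -175 / 648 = -0.27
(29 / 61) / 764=29 / 46604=0.00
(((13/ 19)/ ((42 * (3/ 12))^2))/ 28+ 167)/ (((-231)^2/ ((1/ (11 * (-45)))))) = -9795064/ 1549242452835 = -0.00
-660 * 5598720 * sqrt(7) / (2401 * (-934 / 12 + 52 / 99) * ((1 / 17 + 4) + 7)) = 3109473100800 * sqrt(7) / 1727349029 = 4762.73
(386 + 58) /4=111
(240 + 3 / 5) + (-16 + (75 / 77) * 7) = 12728 / 55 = 231.42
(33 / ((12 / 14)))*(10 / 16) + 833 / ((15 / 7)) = 99071 / 240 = 412.80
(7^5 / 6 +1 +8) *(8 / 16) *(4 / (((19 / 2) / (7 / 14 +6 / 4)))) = 67444 / 57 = 1183.23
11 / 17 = 0.65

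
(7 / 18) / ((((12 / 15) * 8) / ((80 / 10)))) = 35 / 72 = 0.49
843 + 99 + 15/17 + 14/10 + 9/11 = 883669/935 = 945.10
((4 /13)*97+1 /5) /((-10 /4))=-3906 /325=-12.02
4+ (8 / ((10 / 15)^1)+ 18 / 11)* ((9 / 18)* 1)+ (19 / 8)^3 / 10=684729 / 56320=12.16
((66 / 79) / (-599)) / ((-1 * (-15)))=-22 / 236605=-0.00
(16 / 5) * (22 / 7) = 352 / 35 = 10.06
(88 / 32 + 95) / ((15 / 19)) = 7429 / 60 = 123.82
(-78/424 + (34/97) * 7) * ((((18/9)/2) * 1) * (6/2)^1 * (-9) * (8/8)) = -61.28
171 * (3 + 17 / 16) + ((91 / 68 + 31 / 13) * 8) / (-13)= 31828083 / 45968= 692.40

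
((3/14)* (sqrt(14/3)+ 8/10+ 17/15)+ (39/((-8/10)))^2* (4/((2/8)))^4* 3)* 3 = 3* sqrt(42)/14+ 98122752087/70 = 1401753602.63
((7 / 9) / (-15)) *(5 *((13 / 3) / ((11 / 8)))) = -728 / 891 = -0.82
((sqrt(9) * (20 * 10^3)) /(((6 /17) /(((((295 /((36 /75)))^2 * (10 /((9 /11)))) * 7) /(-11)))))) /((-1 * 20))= 4045302734375 /162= 24971004533.18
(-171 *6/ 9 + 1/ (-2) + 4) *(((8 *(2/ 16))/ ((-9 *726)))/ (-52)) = -17/ 52272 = -0.00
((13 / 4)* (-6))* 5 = -195 / 2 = -97.50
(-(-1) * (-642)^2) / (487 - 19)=11449 / 13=880.69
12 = 12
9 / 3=3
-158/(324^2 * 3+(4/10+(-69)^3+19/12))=9480/814741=0.01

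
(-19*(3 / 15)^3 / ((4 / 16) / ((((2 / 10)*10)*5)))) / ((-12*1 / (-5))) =-38 / 15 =-2.53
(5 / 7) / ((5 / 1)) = 1 / 7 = 0.14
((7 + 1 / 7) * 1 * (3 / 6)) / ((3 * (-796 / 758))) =-9475 / 8358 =-1.13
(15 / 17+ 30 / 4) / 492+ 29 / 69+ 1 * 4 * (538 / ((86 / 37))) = 15324663265 / 16543992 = 926.30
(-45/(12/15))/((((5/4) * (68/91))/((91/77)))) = -53235/748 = -71.17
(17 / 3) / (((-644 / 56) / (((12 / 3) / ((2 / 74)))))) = -5032 / 69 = -72.93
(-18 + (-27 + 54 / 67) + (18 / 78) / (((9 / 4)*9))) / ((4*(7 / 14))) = -1039043 / 47034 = -22.09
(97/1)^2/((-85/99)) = -931491/85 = -10958.72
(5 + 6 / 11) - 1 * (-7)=12.55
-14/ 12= -7/ 6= -1.17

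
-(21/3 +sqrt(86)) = -sqrt(86) - 7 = -16.27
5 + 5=10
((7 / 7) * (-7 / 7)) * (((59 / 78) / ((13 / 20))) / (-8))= 295 / 2028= 0.15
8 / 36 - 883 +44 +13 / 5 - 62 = -40418 / 45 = -898.18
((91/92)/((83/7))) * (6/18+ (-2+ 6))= 8281/22908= 0.36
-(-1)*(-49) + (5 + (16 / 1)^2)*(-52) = -13621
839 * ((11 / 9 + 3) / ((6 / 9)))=15941 / 3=5313.67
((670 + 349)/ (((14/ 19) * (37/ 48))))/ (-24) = -19361/ 259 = -74.75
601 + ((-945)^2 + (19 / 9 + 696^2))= 12402397 / 9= 1378044.11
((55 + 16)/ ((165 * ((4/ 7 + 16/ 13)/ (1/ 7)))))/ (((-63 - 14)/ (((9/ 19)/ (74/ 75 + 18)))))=-41535/ 3758294848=-0.00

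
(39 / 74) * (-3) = -117 / 74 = -1.58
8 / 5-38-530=-566.40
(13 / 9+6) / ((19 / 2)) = 134 / 171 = 0.78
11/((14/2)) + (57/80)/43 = 38239/24080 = 1.59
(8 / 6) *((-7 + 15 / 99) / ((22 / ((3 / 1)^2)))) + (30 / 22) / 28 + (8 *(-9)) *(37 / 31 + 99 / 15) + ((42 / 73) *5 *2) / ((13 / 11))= -279057495757 / 498357860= -559.95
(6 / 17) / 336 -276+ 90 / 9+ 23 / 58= -7332751 / 27608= -265.60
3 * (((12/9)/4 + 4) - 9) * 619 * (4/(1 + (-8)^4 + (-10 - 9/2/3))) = -69328/8171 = -8.48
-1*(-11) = 11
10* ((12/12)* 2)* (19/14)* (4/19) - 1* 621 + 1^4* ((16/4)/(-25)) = -107703/175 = -615.45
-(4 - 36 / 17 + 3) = -83 / 17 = -4.88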